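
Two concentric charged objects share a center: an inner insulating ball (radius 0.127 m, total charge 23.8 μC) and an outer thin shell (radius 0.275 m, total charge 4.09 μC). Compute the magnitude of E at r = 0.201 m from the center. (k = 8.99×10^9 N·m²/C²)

Symmetry ⇒ E = E(r) r̂. Gaussian sphere of radius r = 0.201 m (between the bodies, 0.127 m < r < 0.275 m).
Only the inner charge is enclosed; the outer shell contributes nothing inside itself. Q_enc = 23.8 μC = 2.38×10^-5 C.
Applying ∮E·dA = Q_enc/ε₀ with Φ = E(4πr²):
E = k|Q_enc|/r² = (8.99×10^9)(2.38×10^-5)/(0.201)² = 5.30×10^6 N/C.

E = 5.30×10^6 N/C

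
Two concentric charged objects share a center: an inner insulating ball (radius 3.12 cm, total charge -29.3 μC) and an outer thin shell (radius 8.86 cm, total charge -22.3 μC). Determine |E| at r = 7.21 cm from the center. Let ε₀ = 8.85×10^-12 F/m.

5.07×10^7 V/m

Take a concentric spherical Gaussian surface of radius r = 7.21 cm (between the bodies, 3.12 cm < r < 8.86 cm).
Only the inner charge is enclosed; the outer shell contributes nothing inside itself. Q_enc = -29.3 μC = -2.93e-5 C.
Since E is radial and uniform over the Gaussian sphere, Φ = E·4πr² = Q_enc/ε₀.
E = |Q_enc|/(4πε₀r²) = (2.93×10^-5)/(4π·8.85×10^-12·(0.0721)²) = 5.07×10^7 N/C.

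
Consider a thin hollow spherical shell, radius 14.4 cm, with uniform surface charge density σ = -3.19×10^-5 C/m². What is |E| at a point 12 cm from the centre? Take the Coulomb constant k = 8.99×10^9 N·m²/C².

E = 0 (no enclosed charge)

Take a concentric spherical Gaussian surface of radius r = 12 cm (inside the shell, r < 14.4 cm).
All the charge is outside the Gaussian surface: Q_enc = 0, hence E = 0 everywhere inside the shell.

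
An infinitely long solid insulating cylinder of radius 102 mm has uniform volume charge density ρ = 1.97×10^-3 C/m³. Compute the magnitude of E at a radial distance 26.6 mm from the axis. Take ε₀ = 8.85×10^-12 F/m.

Coaxial Gaussian cylinder, radius r = 26.6 mm, length L (r < R).
Charge inside radius r per length L is ρ·πr²·L, so λ_enc = ρπr² = 4.379×10^-6 C/m.
Applying ∮E·dA = Q_enc/ε₀ with the end caps contributing no flux:
E = |λ_enc|/(2πε₀r) = (4.379×10^-6)/(2π·8.85×10^-12·0.0266) = 2.96e6 N/C.

|E| ≈ 2.96×10^6 N/C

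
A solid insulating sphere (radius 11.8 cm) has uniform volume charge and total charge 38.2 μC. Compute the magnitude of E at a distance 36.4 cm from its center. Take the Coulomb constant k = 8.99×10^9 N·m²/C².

By spherical symmetry E is radial; choose a Gaussian sphere of radius r = 36.4 cm (r > R, so the entire charge is enclosed).
Q_enc = 38.2 μC = 3.82e-5 C.
Since E is radial and uniform over the Gaussian sphere, Φ = E·4πr² = Q_enc/ε₀.
E = k|Q_enc|/r² = (8.99×10^9)(3.82×10^-5)/(0.364)² = 2.59×10^6 N/C.

|E| ≈ 2.59e6 N/C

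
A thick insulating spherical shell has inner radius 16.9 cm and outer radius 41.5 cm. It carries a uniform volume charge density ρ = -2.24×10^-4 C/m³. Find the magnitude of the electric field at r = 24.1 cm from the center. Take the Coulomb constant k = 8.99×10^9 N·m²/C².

By spherical symmetry E is radial; choose a Gaussian sphere of radius r = 24.1 cm (within the shell material, 16.9 cm < r < 41.5 cm).
Only the shell between 16.9 cm and r is enclosed: Q_enc = ρ·(4π/3)(r³ − a³) = (-2.24e-4)·(4π/3)·((0.241)³ − (0.169)³) = -8.605×10^-6 C.
Applying ∮E·dA = Q_enc/ε₀ with Φ = E(4πr²):
E = k|Q_enc|/r² = (8.99×10^9)(8.605×10^-6)/(0.241)² = 1.33×10^6 N/C.

|E| = 1.33×10^6 N/C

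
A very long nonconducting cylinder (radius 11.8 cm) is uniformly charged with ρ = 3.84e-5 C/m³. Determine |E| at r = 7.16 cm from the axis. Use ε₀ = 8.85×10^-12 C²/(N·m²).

Coaxial Gaussian cylinder, radius r = 7.16 cm, length L (r < R).
Enclosed charge per unit length: λ_enc = ρ·πr² = (3.84×10^-5)π(0.0716)² = 6.185e-7 C/m.
Applying ∮E·dA = Q_enc/ε₀ with the end caps contributing no flux:
E = |λ_enc|/(2πε₀r) = (6.185×10^-7)/(2π·8.85×10^-12·0.0716) = 1.55e5 N/C.

E ≈ 1.55×10^5 V/m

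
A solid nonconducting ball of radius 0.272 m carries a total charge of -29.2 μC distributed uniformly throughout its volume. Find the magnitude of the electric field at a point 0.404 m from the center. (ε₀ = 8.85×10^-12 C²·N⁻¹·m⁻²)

|E| ≈ 1.61×10^6 N/C

Symmetry ⇒ E = E(r) r̂. Gaussian sphere of radius r = 0.404 m (r > R, so the entire charge is enclosed).
Q_enc = -29.2 μC = -2.92×10^-5 C.
Applying ∮E·dA = Q_enc/ε₀ with Φ = E(4πr²):
E = |Q_enc|/(4πε₀r²) = (2.92e-5)/(4π·8.85×10^-12·(0.404)²) = 1.61×10^6 N/C.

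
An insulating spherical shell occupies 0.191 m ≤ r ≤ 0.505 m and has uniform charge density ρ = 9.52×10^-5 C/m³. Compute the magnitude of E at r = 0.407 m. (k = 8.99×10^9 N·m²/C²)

1.31e6 V/m

By spherical symmetry E is radial; choose a Gaussian sphere of radius r = 0.407 m (within the shell material, 0.191 m < r < 0.505 m).
Enclosed charge is the volume from a to r: Q_enc = (4π/3)ρ(r³ − a³) = 2.411e-5 C.
Since E is radial and uniform over the Gaussian sphere, Φ = E·4πr² = Q_enc/ε₀.
E = k|Q_enc|/r² = (8.99×10^9)(2.411×10^-5)/(0.407)² = 1.31×10^6 N/C.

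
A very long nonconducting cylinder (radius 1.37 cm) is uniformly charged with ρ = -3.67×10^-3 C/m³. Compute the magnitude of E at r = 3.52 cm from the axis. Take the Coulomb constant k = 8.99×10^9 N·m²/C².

Choose a coaxial cylinder of radius r = 3.52 cm (arbitrary length L) as the Gaussian surface (r > 1.37 cm, full cross-section enclosed).
λ_enc = ρ·πR² = (-3.67×10^-3)π(0.0137)² = -2.164×10^-6 C/m.
Gauss's law: E·2πrL = λ_enc L/ε₀.
E = 2k|λ_enc|/r = 2(8.99×10^9)(2.164×10^-6)/(0.0352) = 1.11×10^6 N/C.

E ≈ 1.11×10^6 V/m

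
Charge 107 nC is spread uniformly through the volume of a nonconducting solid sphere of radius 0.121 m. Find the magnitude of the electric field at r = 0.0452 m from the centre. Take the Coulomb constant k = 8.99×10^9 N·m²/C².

2.45×10^4 N/C

By spherical symmetry E is radial; choose a Gaussian sphere of radius r = 0.0452 m (r < R).
Only the charge within r is enclosed: Q_enc = Q·(r/R)³ = (107 nC)·(0.0452 m/0.121 m)³ = 5.578e-9 C.
By Gauss's law, ∮E·dA = E·4πr² = Q_enc/ε₀.
E = k|Q_enc|/r² = (8.99×10^9)(5.578×10^-9)/(0.0452)² = 2.45×10^4 N/C.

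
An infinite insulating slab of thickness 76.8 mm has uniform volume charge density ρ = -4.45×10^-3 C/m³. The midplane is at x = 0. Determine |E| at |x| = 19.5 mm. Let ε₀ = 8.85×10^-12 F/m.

E = 9.81×10^6 N/C

By symmetry E is perpendicular to the slab. A Gaussian pillbox from −19.5 mm to +19.5 mm (face area A) lies entirely within the slab.
Q_enc = ρ·(2x)·A and flux = 2EA, so 2EA = 2ρxA/ε₀ ⇒ E = |ρ|x/ε₀.
E = (4.45×10^-3)(0.0195)/(8.85×10^-12) = 9.81×10^6 N/C.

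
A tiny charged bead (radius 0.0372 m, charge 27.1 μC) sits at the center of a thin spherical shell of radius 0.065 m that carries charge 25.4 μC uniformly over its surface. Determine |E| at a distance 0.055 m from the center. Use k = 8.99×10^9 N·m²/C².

Symmetry ⇒ E = E(r) r̂. Gaussian sphere of radius r = 0.055 m (between the bodies, 0.0372 m < r < 0.065 m).
The shell at 0.065 m lies outside the Gaussian surface, so Q_enc = 27.1 μC = 2.71×10^-5 C.
Applying ∮E·dA = Q_enc/ε₀ with Φ = E(4πr²):
E = k|Q_enc|/r² = (8.99×10^9)(2.71×10^-5)/(0.055)² = 8.05×10^7 N/C.

E = 8.05×10^7 N/C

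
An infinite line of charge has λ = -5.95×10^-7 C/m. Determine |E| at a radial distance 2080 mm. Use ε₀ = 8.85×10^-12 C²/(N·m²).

|E| = 5.14e3 V/m

Choose a coaxial cylinder of radius r = 2080 mm (arbitrary length L) as the Gaussian surface.
Q_enc = λL, so λ_enc = -5.95×10^-7 C/m.
By Gauss's law (flux through the curved wall only), E·2πrL = λ_enc L/ε₀.
E = |λ_enc|/(2πε₀r) = (5.95e-7)/(2π·8.85×10^-12·2.08) = 5.14×10^3 N/C.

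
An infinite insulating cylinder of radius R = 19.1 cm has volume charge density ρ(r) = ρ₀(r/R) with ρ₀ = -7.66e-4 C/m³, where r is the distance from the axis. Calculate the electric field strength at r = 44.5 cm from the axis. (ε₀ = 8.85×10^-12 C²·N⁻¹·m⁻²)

By cylindrical symmetry E is radial; use a coaxial Gaussian cylinder of radius 44.5 cm and length L (r > R, full charge per length enclosed).
λ_enc = 2π ∫₀^R ρ₀(r'/R)^1 r' dr' = 2πρ₀R²/3 = -5.853×10^-5 C/m.
By Gauss's law (flux through the curved wall only), E·2πrL = λ_enc L/ε₀.
E = |λ_enc|/(2πε₀r) = (5.853×10^-5)/(2π·8.85×10^-12·0.445) = 2.37e6 N/C.

E = 2.37×10^6 V/m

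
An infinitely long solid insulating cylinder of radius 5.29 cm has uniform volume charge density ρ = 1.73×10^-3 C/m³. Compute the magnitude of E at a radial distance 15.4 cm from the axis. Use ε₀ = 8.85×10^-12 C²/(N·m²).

By cylindrical symmetry E is radial; use a coaxial Gaussian cylinder of radius 15.4 cm and length L (r > 5.29 cm, full cross-section enclosed).
λ_enc = ρ·πR² = (1.73e-3)π(0.0529)² = 1.521×10^-5 C/m.
By Gauss's law (flux through the curved wall only), E·2πrL = λ_enc L/ε₀.
E = |λ_enc|/(2πε₀r) = (1.521×10^-5)/(2π·8.85×10^-12·0.154) = 1.78×10^6 N/C.

E = 1.78×10^6 V/m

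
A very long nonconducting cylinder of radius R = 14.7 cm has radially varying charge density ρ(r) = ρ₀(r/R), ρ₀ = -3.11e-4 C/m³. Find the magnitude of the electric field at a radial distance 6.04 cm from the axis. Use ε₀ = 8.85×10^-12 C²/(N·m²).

E ≈ 2.91×10^5 V/m

Take a coaxial cylindrical Gaussian surface of radius r = 6.04 cm and length L (r < R).
Integrating ρ over the cross-section to radius r: λ_enc = (2πρ₀/R) ∫₀^r r'^2 dr' = 2πρ₀ r^3/(3·R) = -9.764×10^-7 C/m.
Applying ∮E·dA = Q_enc/ε₀ with the end caps contributing no flux:
E = |λ_enc|/(2πε₀r) = (9.764×10^-7)/(2π·8.85×10^-12·0.0604) = 2.91e5 N/C.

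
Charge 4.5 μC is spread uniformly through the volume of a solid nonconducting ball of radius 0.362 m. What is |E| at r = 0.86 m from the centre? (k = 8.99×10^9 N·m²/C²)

By spherical symmetry E is radial; choose a Gaussian sphere of radius r = 0.86 m (r > R, so the entire charge is enclosed).
Q_enc = 4.5 μC = 4.50×10^-6 C.
Gauss's law: E·4πr² = Q_enc/ε₀.
E = k|Q_enc|/r² = (8.99×10^9)(4.50×10^-6)/(0.86)² = 5.47e4 N/C.

|E| ≈ 5.47e4 V/m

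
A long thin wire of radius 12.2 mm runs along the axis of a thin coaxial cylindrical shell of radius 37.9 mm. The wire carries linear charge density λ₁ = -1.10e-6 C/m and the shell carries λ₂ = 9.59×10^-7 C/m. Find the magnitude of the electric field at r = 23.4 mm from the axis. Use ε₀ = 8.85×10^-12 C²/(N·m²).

Choose a coaxial cylinder of radius r = 23.4 mm (arbitrary length L) as the Gaussian surface (between the conductors, 12.2 mm < r < 37.9 mm).
Only the inner wire is enclosed; the outer shell contributes nothing inside itself. λ_enc = λ₁ = -1.10×10^-6 C/m.
Applying ∮E·dA = Q_enc/ε₀ with the end caps contributing no flux:
E = |λ_enc|/(2πε₀r) = (1.10e-6)/(2π·8.85×10^-12·0.0234) = 8.45×10^5 N/C.

E = 8.45×10^5 N/C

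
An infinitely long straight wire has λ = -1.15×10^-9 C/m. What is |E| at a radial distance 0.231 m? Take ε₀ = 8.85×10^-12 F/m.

|E| = 89.5 N/C

By cylindrical symmetry E is radial; use a coaxial Gaussian cylinder of radius 0.231 m and length L.
Q_enc = λL, so λ_enc = -1.15×10^-9 C/m.
By Gauss's law (flux through the curved wall only), E·2πrL = λ_enc L/ε₀.
E = |λ_enc|/(2πε₀r) = (1.15×10^-9)/(2π·8.85×10^-12·0.231) = 89.5 N/C.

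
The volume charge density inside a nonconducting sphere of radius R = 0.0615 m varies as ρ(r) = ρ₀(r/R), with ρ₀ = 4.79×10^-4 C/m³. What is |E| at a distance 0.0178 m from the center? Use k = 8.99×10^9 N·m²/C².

|E| ≈ 6.97e4 V/m

Symmetry ⇒ E = E(r) r̂. Gaussian sphere of radius r = 0.0178 m (r < R).
Q_enc = ∫₀^r ρ(r')·4πr'² dr' = (4πρ₀/R) ∫₀^r r'^3 dr' = 4πρ₀ r^4/(4·R) = 2.456e-9 C.
Gauss's law: E·4πr² = Q_enc/ε₀.
E = k|Q_enc|/r² = (8.99×10^9)(2.456e-9)/(0.0178)² = 6.97e4 N/C.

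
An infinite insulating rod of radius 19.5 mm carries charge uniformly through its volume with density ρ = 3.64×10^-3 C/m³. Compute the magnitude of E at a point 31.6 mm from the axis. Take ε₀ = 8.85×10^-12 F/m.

|E| ≈ 2.47×10^6 N/C

Take a coaxial cylindrical Gaussian surface of radius r = 31.6 mm and length L (r > 19.5 mm, full cross-section enclosed).
λ_enc = ρ·πR² = (3.64e-3)π(0.0195)² = 4.348×10^-6 C/m.
Gauss's law: E·2πrL = λ_enc L/ε₀.
E = |λ_enc|/(2πε₀r) = (4.348×10^-6)/(2π·8.85×10^-12·0.0316) = 2.47×10^6 N/C.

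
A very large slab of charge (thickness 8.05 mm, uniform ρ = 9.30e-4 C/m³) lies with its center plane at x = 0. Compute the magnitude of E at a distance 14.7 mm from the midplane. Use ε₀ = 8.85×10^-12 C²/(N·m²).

The point |x| = 14.7 mm lies outside the slab (half-thickness 0.004025 m). A symmetric pillbox spanning the full slab encloses Q_enc = ρ·d·A.
Flux = 2EA ⇒ E = |ρ|d/(2ε₀), independent of distance outside.
E = (9.30e-4)(0.00805)/(2·8.85×10^-12) = 4.23e5 N/C.

|E| ≈ 4.23e5 N/C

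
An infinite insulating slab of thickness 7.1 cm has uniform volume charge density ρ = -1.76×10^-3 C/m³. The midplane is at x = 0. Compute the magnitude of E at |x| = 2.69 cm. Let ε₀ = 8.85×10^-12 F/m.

|E| = 5.35×10^6 V/m

By symmetry E is perpendicular to the slab. A Gaussian pillbox from −2.69 cm to +2.69 cm (face area A) lies entirely within the slab.
Q_enc = ρ·(2x)·A and flux = 2EA, so 2EA = 2ρxA/ε₀ ⇒ E = |ρ|x/ε₀.
E = (1.76×10^-3)(0.0269)/(8.85×10^-12) = 5.35e6 N/C.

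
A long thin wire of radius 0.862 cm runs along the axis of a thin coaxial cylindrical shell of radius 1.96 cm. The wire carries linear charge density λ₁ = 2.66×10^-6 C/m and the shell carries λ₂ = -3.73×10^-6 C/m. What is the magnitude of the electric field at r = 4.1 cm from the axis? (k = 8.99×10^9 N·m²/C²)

By cylindrical symmetry E is radial; use a coaxial Gaussian cylinder of radius 4.1 cm and length L (r > 1.96 cm, enclosing both).
λ_enc = λ₁ + λ₂ = (2.66e-6) + (-3.73×10^-6) = -1.07×10^-6 C/m.
Applying ∮E·dA = Q_enc/ε₀ with the end caps contributing no flux:
E = 2k|λ_enc|/r = 2(8.99×10^9)(1.07e-6)/(0.041) = 4.69×10^5 N/C.

|E| = 4.69×10^5 N/C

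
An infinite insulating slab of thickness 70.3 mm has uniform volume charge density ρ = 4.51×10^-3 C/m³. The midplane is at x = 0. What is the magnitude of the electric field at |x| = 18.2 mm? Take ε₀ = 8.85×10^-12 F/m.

E = 9.27×10^6 N/C

By symmetry E is perpendicular to the slab. A Gaussian pillbox from −18.2 mm to +18.2 mm (face area A) lies entirely within the slab.
Q_enc = ρ·(2x)·A and flux = 2EA, so 2EA = 2ρxA/ε₀ ⇒ E = |ρ|x/ε₀.
E = (4.51×10^-3)(0.0182)/(8.85×10^-12) = 9.27×10^6 N/C.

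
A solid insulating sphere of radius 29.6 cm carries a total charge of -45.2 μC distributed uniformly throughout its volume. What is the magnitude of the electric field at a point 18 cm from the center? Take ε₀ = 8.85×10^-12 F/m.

Use a concentric Gaussian sphere at r = 18 cm (r < R).
Only the charge within r is enclosed: Q_enc = Q·(r/R)³ = (-45.2 μC)·(18 cm/29.6 cm)³ = -1.016×10^-5 C.
Since E is radial and uniform over the Gaussian sphere, Φ = E·4πr² = Q_enc/ε₀.
E = |Q_enc|/(4πε₀r²) = (1.016×10^-5)/(4π·8.85×10^-12·(0.18)²) = 2.82×10^6 N/C.

|E| ≈ 2.82e6 N/C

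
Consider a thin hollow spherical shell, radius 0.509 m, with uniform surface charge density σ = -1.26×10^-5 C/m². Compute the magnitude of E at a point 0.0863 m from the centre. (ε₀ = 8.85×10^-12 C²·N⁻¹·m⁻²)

By spherical symmetry E is radial; choose a Gaussian sphere of radius r = 0.0863 m (inside the shell, r < 0.509 m).
All the charge is outside the Gaussian surface: Q_enc = 0, hence E = 0 everywhere inside the shell.

|E| = 0 V/m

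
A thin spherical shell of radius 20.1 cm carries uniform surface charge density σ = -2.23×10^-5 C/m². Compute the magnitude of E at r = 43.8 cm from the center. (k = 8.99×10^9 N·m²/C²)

|E| = 5.31×10^5 N/C

By spherical symmetry E is radial; choose a Gaussian sphere of radius r = 43.8 cm (r > 20.1 cm).
The entire shell is enclosed: Q_enc = σ·4πR² = (-2.23×10^-5)·4π·(0.201)² = -1.132×10^-5 C.
Gauss's law: E·4πr² = Q_enc/ε₀.
E = k|Q_enc|/r² = (8.99×10^9)(1.132×10^-5)/(0.438)² = 5.31×10^5 N/C.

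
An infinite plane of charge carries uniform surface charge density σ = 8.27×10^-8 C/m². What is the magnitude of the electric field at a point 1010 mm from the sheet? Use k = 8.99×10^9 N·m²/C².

By planar symmetry E is perpendicular to the sheet and uniform; use a Gaussian pillbox with flat faces of area A on each side of the sheet.
Only the two end caps contribute flux: Φ = 2EA. With Q_enc = σA, Gauss's law gives E = |σ|/(2ε₀).
E = 2πk|σ| = 2π(8.99×10^9)(8.27×10^-8) = 4.67×10^3 N/C.

|E| ≈ 4.67×10^3 V/m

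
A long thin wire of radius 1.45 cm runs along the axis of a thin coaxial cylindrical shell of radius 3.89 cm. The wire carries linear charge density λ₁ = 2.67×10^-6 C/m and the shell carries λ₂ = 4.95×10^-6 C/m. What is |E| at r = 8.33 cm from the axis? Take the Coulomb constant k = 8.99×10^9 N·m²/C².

E = 1.64×10^6 N/C

By cylindrical symmetry E is radial; use a coaxial Gaussian cylinder of radius 8.33 cm and length L (r > 3.89 cm, enclosing both).
λ_enc = λ₁ + λ₂ = (2.67e-6) + (4.95×10^-6) = 7.62×10^-6 C/m.
Gauss's law: E·2πrL = λ_enc L/ε₀.
E = 2k|λ_enc|/r = 2(8.99×10^9)(7.62×10^-6)/(0.0833) = 1.64e6 N/C.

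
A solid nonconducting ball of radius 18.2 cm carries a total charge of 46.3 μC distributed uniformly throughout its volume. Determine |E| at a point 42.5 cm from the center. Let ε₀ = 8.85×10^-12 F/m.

2.30×10^6 N/C

Use a concentric Gaussian sphere at r = 42.5 cm (r > R, so the entire charge is enclosed).
Q_enc = 46.3 μC = 4.63e-5 C.
Gauss's law: E·4πr² = Q_enc/ε₀.
E = |Q_enc|/(4πε₀r²) = (4.63e-5)/(4π·8.85×10^-12·(0.425)²) = 2.30e6 N/C.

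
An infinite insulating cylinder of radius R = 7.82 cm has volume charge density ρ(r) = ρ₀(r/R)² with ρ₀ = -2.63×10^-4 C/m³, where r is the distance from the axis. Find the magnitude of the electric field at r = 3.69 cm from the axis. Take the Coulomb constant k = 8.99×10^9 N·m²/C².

Coaxial Gaussian cylinder, radius r = 3.69 cm, length L (r < R).
λ_enc = ∫₀^r ρ(r')·2πr' dr' = (2πρ₀/R²)·r^4/4 = -1.252×10^-7 C/m.
Since E is radial and uniform over the curved surface, Φ = E·2πrL = Q_enc/ε₀ = λ_enc L/ε₀.
E = 2k|λ_enc|/r = 2(8.99×10^9)(1.252×10^-7)/(0.0369) = 6.10×10^4 N/C.

|E| ≈ 6.10×10^4 V/m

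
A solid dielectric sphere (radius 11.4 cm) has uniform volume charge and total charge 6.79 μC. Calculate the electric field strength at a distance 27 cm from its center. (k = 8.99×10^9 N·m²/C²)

Symmetry ⇒ E = E(r) r̂. Gaussian sphere of radius r = 27 cm (r > R, so the entire charge is enclosed).
Q_enc = 6.79 μC = 6.79×10^-6 C.
By Gauss's law, ∮E·dA = E·4πr² = Q_enc/ε₀.
E = k|Q_enc|/r² = (8.99×10^9)(6.79×10^-6)/(0.27)² = 8.37×10^5 N/C.

E ≈ 8.37×10^5 V/m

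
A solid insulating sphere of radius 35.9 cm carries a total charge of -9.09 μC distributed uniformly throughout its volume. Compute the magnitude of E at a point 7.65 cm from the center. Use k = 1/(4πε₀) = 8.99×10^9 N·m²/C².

By spherical symmetry E is radial; choose a Gaussian sphere of radius r = 7.65 cm (r < R).
Only the charge within r is enclosed: Q_enc = Q·(r/R)³ = (-9.09 μC)·(7.65 cm/35.9 cm)³ = -8.796×10^-8 C.
Gauss's law: E·4πr² = Q_enc/ε₀.
E = k|Q_enc|/r² = (8.99×10^9)(8.796e-8)/(0.0765)² = 1.35×10^5 N/C.

E = 1.35×10^5 N/C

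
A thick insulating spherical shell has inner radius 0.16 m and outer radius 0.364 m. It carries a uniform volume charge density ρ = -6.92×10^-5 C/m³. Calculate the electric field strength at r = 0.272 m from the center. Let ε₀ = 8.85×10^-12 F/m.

5.65×10^5 V/m

Use a concentric Gaussian sphere at r = 0.272 m (within the shell material, 0.16 m < r < 0.364 m).
Only the shell between 0.16 m and r is enclosed: Q_enc = ρ·(4π/3)(r³ − a³) = (-6.92×10^-5)·(4π/3)·((0.272)³ − (0.16)³) = -4.646e-6 C.
By Gauss's law, ∮E·dA = E·4πr² = Q_enc/ε₀.
E = |Q_enc|/(4πε₀r²) = (4.646e-6)/(4π·8.85×10^-12·(0.272)²) = 5.65×10^5 N/C.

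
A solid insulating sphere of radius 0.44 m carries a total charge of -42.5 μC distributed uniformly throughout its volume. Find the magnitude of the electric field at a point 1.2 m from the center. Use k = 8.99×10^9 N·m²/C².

|E| ≈ 2.65×10^5 N/C

Take a concentric spherical Gaussian surface of radius r = 1.2 m (r > R, so the entire charge is enclosed).
Q_enc = -42.5 μC = -4.25×10^-5 C.
Since E is radial and uniform over the Gaussian sphere, Φ = E·4πr² = Q_enc/ε₀.
E = k|Q_enc|/r² = (8.99×10^9)(4.25×10^-5)/(1.2)² = 2.65e5 N/C.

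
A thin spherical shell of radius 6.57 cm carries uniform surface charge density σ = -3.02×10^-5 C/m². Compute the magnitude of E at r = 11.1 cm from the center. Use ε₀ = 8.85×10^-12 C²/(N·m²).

1.20e6 N/C

Use a concentric Gaussian sphere at r = 11.1 cm (r > 6.57 cm).
The entire shell is enclosed: Q_enc = σ·4πR² = (-3.02×10^-5)·4π·(0.0657)² = -1.638×10^-6 C.
Applying ∮E·dA = Q_enc/ε₀ with Φ = E(4πr²):
E = |Q_enc|/(4πε₀r²) = (1.638×10^-6)/(4π·8.85×10^-12·(0.111)²) = 1.20e6 N/C.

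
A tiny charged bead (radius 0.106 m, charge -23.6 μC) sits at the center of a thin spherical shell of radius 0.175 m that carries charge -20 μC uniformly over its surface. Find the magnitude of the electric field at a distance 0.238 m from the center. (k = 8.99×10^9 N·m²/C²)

|E| = 6.92×10^6 N/C

Take a concentric spherical Gaussian surface of radius r = 0.238 m (r > 0.175 m, enclosing both).
Q_enc = (-23.6 μC) + (-20 μC) = -4.36e-5 C.
By Gauss's law, ∮E·dA = E·4πr² = Q_enc/ε₀.
E = k|Q_enc|/r² = (8.99×10^9)(4.36×10^-5)/(0.238)² = 6.92×10^6 N/C.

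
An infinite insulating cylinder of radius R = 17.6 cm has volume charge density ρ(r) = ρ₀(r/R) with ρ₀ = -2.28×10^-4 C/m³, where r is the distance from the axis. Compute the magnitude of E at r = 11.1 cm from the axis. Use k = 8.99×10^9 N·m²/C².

6.01×10^5 N/C

By cylindrical symmetry E is radial; use a coaxial Gaussian cylinder of radius 11.1 cm and length L (r < R).
λ_enc = ∫₀^r ρ(r')·2πr' dr' = (2πρ₀/R)·r^3/3 = -3.711×10^-6 C/m.
Applying ∮E·dA = Q_enc/ε₀ with the end caps contributing no flux:
E = 2k|λ_enc|/r = 2(8.99×10^9)(3.711×10^-6)/(0.111) = 6.01×10^5 N/C.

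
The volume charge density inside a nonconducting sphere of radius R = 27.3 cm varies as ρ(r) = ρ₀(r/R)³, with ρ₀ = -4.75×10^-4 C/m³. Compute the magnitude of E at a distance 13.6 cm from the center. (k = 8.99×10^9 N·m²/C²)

By spherical symmetry E is radial; choose a Gaussian sphere of radius r = 13.6 cm (r < R).
Q_enc = ∫₀^r ρ(r')·4πr'² dr' = (4πρ₀/R³) ∫₀^r r'^5 dr' = 4πρ₀ r^6/(6·R³) = -3.094×10^-7 C.
By Gauss's law, ∮E·dA = E·4πr² = Q_enc/ε₀.
E = k|Q_enc|/r² = (8.99×10^9)(3.094e-7)/(0.136)² = 1.50e5 N/C.

E = 1.50×10^5 N/C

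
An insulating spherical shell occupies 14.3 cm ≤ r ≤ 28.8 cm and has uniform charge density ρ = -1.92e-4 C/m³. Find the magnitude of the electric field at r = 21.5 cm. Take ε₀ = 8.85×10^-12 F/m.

Use a concentric Gaussian sphere at r = 21.5 cm (within the shell material, 14.3 cm < r < 28.8 cm).
Enclosed charge is the volume from a to r: Q_enc = (4π/3)ρ(r³ − a³) = -5.641×10^-6 C.
Gauss's law: E·4πr² = Q_enc/ε₀.
E = |Q_enc|/(4πε₀r²) = (5.641e-6)/(4π·8.85×10^-12·(0.215)²) = 1.10×10^6 N/C.

E = 1.10×10^6 N/C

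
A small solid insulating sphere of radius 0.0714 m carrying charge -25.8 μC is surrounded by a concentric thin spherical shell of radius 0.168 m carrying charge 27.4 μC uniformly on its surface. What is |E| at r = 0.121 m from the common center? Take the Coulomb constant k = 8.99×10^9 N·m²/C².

|E| = 1.58×10^7 V/m

Take a concentric spherical Gaussian surface of radius r = 0.121 m (between the bodies, 0.0714 m < r < 0.168 m).
Only the inner charge is enclosed; the outer shell contributes nothing inside itself. Q_enc = -25.8 μC = -2.58×10^-5 C.
Gauss's law: E·4πr² = Q_enc/ε₀.
E = k|Q_enc|/r² = (8.99×10^9)(2.58×10^-5)/(0.121)² = 1.58e7 N/C.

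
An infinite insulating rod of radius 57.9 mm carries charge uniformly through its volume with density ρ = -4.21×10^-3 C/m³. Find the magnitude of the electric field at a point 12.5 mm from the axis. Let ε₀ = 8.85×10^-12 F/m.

By cylindrical symmetry E is radial; use a coaxial Gaussian cylinder of radius 12.5 mm and length L (r < R).
Charge inside radius r per length L is ρ·πr²·L, so λ_enc = ρπr² = -2.067×10^-6 C/m.
By Gauss's law (flux through the curved wall only), E·2πrL = λ_enc L/ε₀.
E = |λ_enc|/(2πε₀r) = (2.067×10^-6)/(2π·8.85×10^-12·0.0125) = 2.97×10^6 N/C.

E = 2.97×10^6 N/C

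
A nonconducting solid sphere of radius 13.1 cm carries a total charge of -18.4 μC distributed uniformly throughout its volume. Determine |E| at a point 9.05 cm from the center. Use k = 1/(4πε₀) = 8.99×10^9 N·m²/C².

|E| ≈ 6.66×10^6 N/C

Use a concentric Gaussian sphere at r = 9.05 cm (r < R).
For a uniform sphere the enclosed fraction is (r/R)³, so Q_enc = (-18.4 μC)(0.0905/0.131)³ = -6.067×10^-6 C.
By Gauss's law, ∮E·dA = E·4πr² = Q_enc/ε₀.
E = k|Q_enc|/r² = (8.99×10^9)(6.067×10^-6)/(0.0905)² = 6.66×10^6 N/C.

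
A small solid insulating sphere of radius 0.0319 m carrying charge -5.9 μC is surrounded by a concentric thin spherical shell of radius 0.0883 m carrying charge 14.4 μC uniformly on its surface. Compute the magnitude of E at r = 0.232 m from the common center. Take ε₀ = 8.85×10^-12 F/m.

|E| = 1.42×10^6 N/C

Use a concentric Gaussian sphere at r = 0.232 m (r > 0.0883 m, enclosing both).
Q_enc = (-5.9 μC) + (14.4 μC) = 8.50×10^-6 C.
By Gauss's law, ∮E·dA = E·4πr² = Q_enc/ε₀.
E = |Q_enc|/(4πε₀r²) = (8.50×10^-6)/(4π·8.85×10^-12·(0.232)²) = 1.42×10^6 N/C.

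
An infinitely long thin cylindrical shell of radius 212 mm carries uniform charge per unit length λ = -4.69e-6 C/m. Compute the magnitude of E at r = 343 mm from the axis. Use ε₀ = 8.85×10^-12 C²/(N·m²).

|E| ≈ 2.46×10^5 N/C

Choose a coaxial cylinder of radius r = 343 mm (arbitrary length L) as the Gaussian surface (r > 212 mm).
The full line charge is enclosed: λ_enc = -4.69×10^-6 C/m.
Since E is radial and uniform over the curved surface, Φ = E·2πrL = Q_enc/ε₀ = λ_enc L/ε₀.
E = |λ_enc|/(2πε₀r) = (4.69e-6)/(2π·8.85×10^-12·0.343) = 2.46e5 N/C.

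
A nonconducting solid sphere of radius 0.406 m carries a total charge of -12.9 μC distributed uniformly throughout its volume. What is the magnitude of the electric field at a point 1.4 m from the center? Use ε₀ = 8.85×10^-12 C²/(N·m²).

|E| ≈ 5.92×10^4 N/C

Take a concentric spherical Gaussian surface of radius r = 1.4 m (r > R, so the entire charge is enclosed).
Q_enc = -12.9 μC = -1.29×10^-5 C.
Gauss's law: E·4πr² = Q_enc/ε₀.
E = |Q_enc|/(4πε₀r²) = (1.29×10^-5)/(4π·8.85×10^-12·(1.4)²) = 5.92×10^4 N/C.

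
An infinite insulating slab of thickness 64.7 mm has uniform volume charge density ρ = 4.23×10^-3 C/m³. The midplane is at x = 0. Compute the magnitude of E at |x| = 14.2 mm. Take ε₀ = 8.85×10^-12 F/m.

By symmetry E is perpendicular to the slab. A Gaussian pillbox from −14.2 mm to +14.2 mm (face area A) lies entirely within the slab.
Q_enc = ρ·(2x)·A and flux = 2EA, so 2EA = 2ρxA/ε₀ ⇒ E = |ρ|x/ε₀.
E = (4.23e-3)(0.0142)/(8.85×10^-12) = 6.79×10^6 N/C.

E ≈ 6.79×10^6 V/m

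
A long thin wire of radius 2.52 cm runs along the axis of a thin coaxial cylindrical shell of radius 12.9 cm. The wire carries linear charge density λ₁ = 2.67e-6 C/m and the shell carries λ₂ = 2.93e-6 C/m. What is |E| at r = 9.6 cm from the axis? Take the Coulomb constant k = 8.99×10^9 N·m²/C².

Choose a coaxial cylinder of radius r = 9.6 cm (arbitrary length L) as the Gaussian surface (between the conductors, 2.52 cm < r < 12.9 cm).
Only the inner wire is enclosed; the outer shell contributes nothing inside itself. λ_enc = λ₁ = 2.67×10^-6 C/m.
Gauss's law: E·2πrL = λ_enc L/ε₀.
E = 2k|λ_enc|/r = 2(8.99×10^9)(2.67×10^-6)/(0.096) = 5.00e5 N/C.

|E| = 5.00e5 N/C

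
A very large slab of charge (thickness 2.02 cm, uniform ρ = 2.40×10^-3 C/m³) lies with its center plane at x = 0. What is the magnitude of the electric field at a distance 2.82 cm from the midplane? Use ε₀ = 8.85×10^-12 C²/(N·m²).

E = 2.74e6 N/C

The point |x| = 2.82 cm lies outside the slab (half-thickness 0.0101 m). A symmetric pillbox spanning the full slab encloses Q_enc = ρ·d·A.
Flux = 2EA ⇒ E = |ρ|d/(2ε₀), independent of distance outside.
E = (2.40×10^-3)(0.0202)/(2·8.85×10^-12) = 2.74×10^6 N/C.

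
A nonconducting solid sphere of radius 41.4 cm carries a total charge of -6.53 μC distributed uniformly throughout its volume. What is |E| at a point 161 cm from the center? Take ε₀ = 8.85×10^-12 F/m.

E ≈ 2.27×10^4 N/C

By spherical symmetry E is radial; choose a Gaussian sphere of radius r = 161 cm (r > R, so the entire charge is enclosed).
Q_enc = -6.53 μC = -6.53×10^-6 C.
Gauss's law: E·4πr² = Q_enc/ε₀.
E = |Q_enc|/(4πε₀r²) = (6.53×10^-6)/(4π·8.85×10^-12·(1.61)²) = 2.27e4 N/C.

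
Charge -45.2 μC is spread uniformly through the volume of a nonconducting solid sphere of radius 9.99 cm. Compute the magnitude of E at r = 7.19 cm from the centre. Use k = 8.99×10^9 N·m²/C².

|E| = 2.93×10^7 V/m

Symmetry ⇒ E = E(r) r̂. Gaussian sphere of radius r = 7.19 cm (r < R).
For a uniform sphere the enclosed fraction is (r/R)³, so Q_enc = (-45.2 μC)(0.0719/0.0999)³ = -1.685e-5 C.
Applying ∮E·dA = Q_enc/ε₀ with Φ = E(4πr²):
E = k|Q_enc|/r² = (8.99×10^9)(1.685×10^-5)/(0.0719)² = 2.93e7 N/C.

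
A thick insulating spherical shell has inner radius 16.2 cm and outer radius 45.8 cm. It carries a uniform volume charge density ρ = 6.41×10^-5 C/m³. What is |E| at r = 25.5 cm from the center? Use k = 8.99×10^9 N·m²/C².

By spherical symmetry E is radial; choose a Gaussian sphere of radius r = 25.5 cm (within the shell material, 16.2 cm < r < 45.8 cm).
Only the shell between 16.2 cm and r is enclosed: Q_enc = ρ·(4π/3)(r³ − a³) = (6.41e-5)·(4π/3)·((0.255)³ − (0.162)³) = 3.311×10^-6 C.
Gauss's law: E·4πr² = Q_enc/ε₀.
E = k|Q_enc|/r² = (8.99×10^9)(3.311×10^-6)/(0.255)² = 4.58×10^5 N/C.

|E| ≈ 4.58e5 N/C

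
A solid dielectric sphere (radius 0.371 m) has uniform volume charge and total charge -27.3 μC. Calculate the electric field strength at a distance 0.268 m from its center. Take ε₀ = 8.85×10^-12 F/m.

Symmetry ⇒ E = E(r) r̂. Gaussian sphere of radius r = 0.268 m (r < R).
Only the charge within r is enclosed: Q_enc = Q·(r/R)³ = (-27.3 μC)·(0.268 m/0.371 m)³ = -1.029×10^-5 C.
By Gauss's law, ∮E·dA = E·4πr² = Q_enc/ε₀.
E = |Q_enc|/(4πε₀r²) = (1.029e-5)/(4π·8.85×10^-12·(0.268)²) = 1.29×10^6 N/C.

E = 1.29×10^6 N/C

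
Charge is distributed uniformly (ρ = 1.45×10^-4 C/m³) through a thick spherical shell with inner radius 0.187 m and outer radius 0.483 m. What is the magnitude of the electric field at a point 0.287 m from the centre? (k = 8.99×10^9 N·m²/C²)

Take a concentric spherical Gaussian surface of radius r = 0.287 m (within the shell material, 0.187 m < r < 0.483 m).
Enclosed charge is the volume from a to r: Q_enc = (4π/3)ρ(r³ − a³) = 1.039×10^-5 C.
Since E is radial and uniform over the Gaussian sphere, Φ = E·4πr² = Q_enc/ε₀.
E = k|Q_enc|/r² = (8.99×10^9)(1.039×10^-5)/(0.287)² = 1.13e6 N/C.

E = 1.13×10^6 N/C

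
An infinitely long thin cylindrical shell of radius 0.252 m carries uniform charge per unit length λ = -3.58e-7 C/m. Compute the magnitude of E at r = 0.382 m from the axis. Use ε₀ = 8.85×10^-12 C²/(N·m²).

By cylindrical symmetry E is radial; use a coaxial Gaussian cylinder of radius 0.382 m and length L (r > 0.252 m).
The full line charge is enclosed: λ_enc = -3.58e-7 C/m.
Gauss's law: E·2πrL = λ_enc L/ε₀.
E = |λ_enc|/(2πε₀r) = (3.58e-7)/(2π·8.85×10^-12·0.382) = 1.69e4 N/C.

1.69e4 N/C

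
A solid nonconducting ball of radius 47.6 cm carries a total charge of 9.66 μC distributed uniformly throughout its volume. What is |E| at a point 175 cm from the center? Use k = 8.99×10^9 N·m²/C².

E = 2.84×10^4 N/C

Take a concentric spherical Gaussian surface of radius r = 175 cm (r > R, so the entire charge is enclosed).
Q_enc = 9.66 μC = 9.66e-6 C.
Gauss's law: E·4πr² = Q_enc/ε₀.
E = k|Q_enc|/r² = (8.99×10^9)(9.66×10^-6)/(1.75)² = 2.84×10^4 N/C.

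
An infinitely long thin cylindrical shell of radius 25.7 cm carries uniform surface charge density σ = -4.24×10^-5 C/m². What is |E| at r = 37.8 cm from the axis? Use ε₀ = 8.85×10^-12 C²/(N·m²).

|E| = 3.26×10^6 N/C

Choose a coaxial cylinder of radius r = 37.8 cm (arbitrary length L) as the Gaussian surface (r > 25.7 cm).
The whole shell is enclosed: λ_enc = σ·2πR = (-4.24×10^-5)·2π·(0.257) = -6.847×10^-5 C/m.
Applying ∮E·dA = Q_enc/ε₀ with the end caps contributing no flux:
E = |λ_enc|/(2πε₀r) = (6.847e-5)/(2π·8.85×10^-12·0.378) = 3.26×10^6 N/C.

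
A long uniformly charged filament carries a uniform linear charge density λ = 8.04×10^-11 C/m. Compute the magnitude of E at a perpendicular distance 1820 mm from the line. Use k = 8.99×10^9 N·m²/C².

Take a coaxial cylindrical Gaussian surface of radius r = 1820 mm and length L.
Q_enc = λL, so λ_enc = 8.04×10^-11 C/m.
Gauss's law: E·2πrL = λ_enc L/ε₀.
E = 2k|λ_enc|/r = 2(8.99×10^9)(8.04×10^-11)/(1.82) = 0.794 N/C.

E ≈ 0.794 V/m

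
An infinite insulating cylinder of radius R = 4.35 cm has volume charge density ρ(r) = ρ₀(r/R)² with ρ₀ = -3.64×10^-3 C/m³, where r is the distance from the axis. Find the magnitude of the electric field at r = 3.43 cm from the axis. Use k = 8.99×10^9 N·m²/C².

E ≈ 2.19×10^6 V/m

Choose a coaxial cylinder of radius r = 3.43 cm (arbitrary length L) as the Gaussian surface (r < R).
Integrating ρ over the cross-section to radius r: λ_enc = (2πρ₀/R²) ∫₀^r r'^3 dr' = 2πρ₀ r^4/(4·R²) = -4.182×10^-6 C/m.
Applying ∮E·dA = Q_enc/ε₀ with the end caps contributing no flux:
E = 2k|λ_enc|/r = 2(8.99×10^9)(4.182×10^-6)/(0.0343) = 2.19×10^6 N/C.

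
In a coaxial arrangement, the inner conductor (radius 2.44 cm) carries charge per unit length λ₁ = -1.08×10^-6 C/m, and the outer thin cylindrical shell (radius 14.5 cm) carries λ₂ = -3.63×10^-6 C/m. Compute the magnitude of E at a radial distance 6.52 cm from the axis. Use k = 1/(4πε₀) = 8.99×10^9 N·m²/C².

By cylindrical symmetry E is radial; use a coaxial Gaussian cylinder of radius 6.52 cm and length L (between the conductors, 2.44 cm < r < 14.5 cm).
The shell at 14.5 cm lies outside the Gaussian surface, so λ_enc = λ₁ = -1.08×10^-6 C/m.
Gauss's law: E·2πrL = λ_enc L/ε₀.
E = 2k|λ_enc|/r = 2(8.99×10^9)(1.08×10^-6)/(0.0652) = 2.98×10^5 N/C.

|E| ≈ 2.98×10^5 N/C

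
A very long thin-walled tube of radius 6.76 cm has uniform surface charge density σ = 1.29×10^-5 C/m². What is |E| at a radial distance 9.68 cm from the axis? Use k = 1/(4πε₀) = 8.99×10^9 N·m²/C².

|E| = 1.02×10^6 V/m

Choose a coaxial cylinder of radius r = 9.68 cm (arbitrary length L) as the Gaussian surface (r > 6.76 cm).
The whole shell is enclosed: λ_enc = σ·2πR = (1.29×10^-5)·2π·(0.0676) = 5.479×10^-6 C/m.
Gauss's law: E·2πrL = λ_enc L/ε₀.
E = 2k|λ_enc|/r = 2(8.99×10^9)(5.479×10^-6)/(0.0968) = 1.02×10^6 N/C.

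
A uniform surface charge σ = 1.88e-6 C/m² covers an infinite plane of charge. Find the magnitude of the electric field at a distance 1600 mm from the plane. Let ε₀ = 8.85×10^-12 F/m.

The symmetry is planar: E is normal to the sheet and the same magnitude on both sides. Take a pillbox straddling the sheet with end-cap area A.
Only the two end caps contribute flux: Φ = 2EA. With Q_enc = σA, Gauss's law gives E = |σ|/(2ε₀).
E = |σ|/(2ε₀) = (1.88×10^-6)/(2·8.85×10^-12) = 1.06×10^5 N/C.

E ≈ 1.06×10^5 V/m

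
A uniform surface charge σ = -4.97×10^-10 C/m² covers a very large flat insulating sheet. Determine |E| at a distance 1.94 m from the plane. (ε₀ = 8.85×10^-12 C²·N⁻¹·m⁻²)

Choose a cylindrical pillbox piercing the sheet, end faces (area A) parallel to it.
Flux Φ = 2EA and Q_enc = σA, so 2EA = σA/ε₀ ⇒ E = |σ|/(2ε₀), independent of distance.
E = |σ|/(2ε₀) = (4.97×10^-10)/(2·8.85×10^-12) = 28.1 N/C.

E = 28.1 V/m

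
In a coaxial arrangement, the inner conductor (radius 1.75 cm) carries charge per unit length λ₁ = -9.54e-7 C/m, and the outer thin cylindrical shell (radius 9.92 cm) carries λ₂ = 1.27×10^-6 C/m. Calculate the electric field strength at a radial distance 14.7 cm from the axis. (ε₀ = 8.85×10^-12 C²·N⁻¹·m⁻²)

3.87×10^4 N/C

By cylindrical symmetry E is radial; use a coaxial Gaussian cylinder of radius 14.7 cm and length L (r > 9.92 cm, enclosing both).
λ_enc = λ₁ + λ₂ = (-9.54×10^-7) + (1.27e-6) = 3.16e-7 C/m.
Gauss's law: E·2πrL = λ_enc L/ε₀.
E = |λ_enc|/(2πε₀r) = (3.16×10^-7)/(2π·8.85×10^-12·0.147) = 3.87×10^4 N/C.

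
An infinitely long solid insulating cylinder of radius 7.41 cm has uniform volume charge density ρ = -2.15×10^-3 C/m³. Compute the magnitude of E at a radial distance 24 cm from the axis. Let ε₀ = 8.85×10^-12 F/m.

|E| ≈ 2.78e6 V/m

Coaxial Gaussian cylinder, radius r = 24 cm, length L (r > 7.41 cm, full cross-section enclosed).
λ_enc = ρ·πR² = (-2.15×10^-3)π(0.0741)² = -3.709×10^-5 C/m.
Applying ∮E·dA = Q_enc/ε₀ with the end caps contributing no flux:
E = |λ_enc|/(2πε₀r) = (3.709×10^-5)/(2π·8.85×10^-12·0.24) = 2.78×10^6 N/C.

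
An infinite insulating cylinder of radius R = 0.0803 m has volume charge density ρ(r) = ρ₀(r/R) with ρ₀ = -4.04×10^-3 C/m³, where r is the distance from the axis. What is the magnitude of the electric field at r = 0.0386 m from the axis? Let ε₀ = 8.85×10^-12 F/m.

|E| = 2.82×10^6 N/C

Take a coaxial cylindrical Gaussian surface of radius r = 0.0386 m and length L (r < R).
λ_enc = ∫₀^r ρ(r')·2πr' dr' = (2πρ₀/R)·r^3/3 = -6.06×10^-6 C/m.
Since E is radial and uniform over the curved surface, Φ = E·2πrL = Q_enc/ε₀ = λ_enc L/ε₀.
E = |λ_enc|/(2πε₀r) = (6.06×10^-6)/(2π·8.85×10^-12·0.0386) = 2.82×10^6 N/C.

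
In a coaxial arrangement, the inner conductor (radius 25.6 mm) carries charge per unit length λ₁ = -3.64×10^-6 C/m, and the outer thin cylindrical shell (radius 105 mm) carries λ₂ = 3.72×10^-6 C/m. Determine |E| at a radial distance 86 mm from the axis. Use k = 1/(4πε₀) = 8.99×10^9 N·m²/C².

|E| = 7.61×10^5 N/C

By cylindrical symmetry E is radial; use a coaxial Gaussian cylinder of radius 86 mm and length L (between the conductors, 25.6 mm < r < 105 mm).
Only the inner wire is enclosed; the outer shell contributes nothing inside itself. λ_enc = λ₁ = -3.64×10^-6 C/m.
By Gauss's law (flux through the curved wall only), E·2πrL = λ_enc L/ε₀.
E = 2k|λ_enc|/r = 2(8.99×10^9)(3.64e-6)/(0.086) = 7.61×10^5 N/C.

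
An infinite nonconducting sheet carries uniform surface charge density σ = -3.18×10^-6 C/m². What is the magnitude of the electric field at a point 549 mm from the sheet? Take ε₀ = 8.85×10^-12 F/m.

By planar symmetry E is perpendicular to the sheet and uniform; use a Gaussian pillbox with flat faces of area A on each side of the sheet.
Only the two end caps contribute flux: Φ = 2EA. With Q_enc = σA, Gauss's law gives E = |σ|/(2ε₀).
E = |σ|/(2ε₀) = (3.18×10^-6)/(2·8.85×10^-12) = 1.80×10^5 N/C.

E = 1.80×10^5 N/C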